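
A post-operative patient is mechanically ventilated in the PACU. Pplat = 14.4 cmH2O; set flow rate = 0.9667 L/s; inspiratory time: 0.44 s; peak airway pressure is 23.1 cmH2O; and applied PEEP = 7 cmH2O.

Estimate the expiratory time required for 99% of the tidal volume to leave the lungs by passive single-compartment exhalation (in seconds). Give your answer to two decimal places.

Vt = flow × Ti = 0.9667 L/s × 0.44 s × 1000 mL/L = 425.35 mL.
R = (PIP − Pplat)/V̇ = (23.1 − 14.4) / 0.9667 = 8.7/0.9667 = 9.0 cmH2O·s/L.
C = Vt/(Pplat − PEEP) = 425.35 / (14.4 − 7) = 425.35/7.4 = 57.48 mL/cmH2O.
τ = R × C = 9.0 × 0.05748 L/cmH2O = 0.5173 s.
t = −τ·ln(1 − 0.99) = −0.5173·ln(0.01) = 2.382 s.

2.38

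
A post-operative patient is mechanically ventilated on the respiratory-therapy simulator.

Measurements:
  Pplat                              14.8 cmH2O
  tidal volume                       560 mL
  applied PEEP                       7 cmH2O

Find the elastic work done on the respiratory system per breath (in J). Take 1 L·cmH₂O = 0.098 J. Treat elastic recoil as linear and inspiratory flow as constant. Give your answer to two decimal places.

0.21

Elastic work ≈ ½ × (Pplat − PEEP) × Vt = 0.5 × (14.8 − 7) × 0.560 L = 0.5 × 7.8 × 0.560 = 2.184 L·cmH2O.
× 0.098 J/(L·cmH2O) → 0.214 J.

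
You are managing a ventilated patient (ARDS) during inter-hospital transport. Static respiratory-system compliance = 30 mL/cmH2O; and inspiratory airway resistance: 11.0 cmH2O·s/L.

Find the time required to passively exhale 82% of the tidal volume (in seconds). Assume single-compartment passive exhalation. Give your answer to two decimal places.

τ = R × C = 11.0 × 30 mL/cmH2O = 11.0 × 0.030 L/cmH2O = 0.33 s.
Exhaled fraction f = 1 − e^(−t/τ) → t = −τ·ln(1 − f) = −0.33·ln(0.18) = 0.5659 s.

0.57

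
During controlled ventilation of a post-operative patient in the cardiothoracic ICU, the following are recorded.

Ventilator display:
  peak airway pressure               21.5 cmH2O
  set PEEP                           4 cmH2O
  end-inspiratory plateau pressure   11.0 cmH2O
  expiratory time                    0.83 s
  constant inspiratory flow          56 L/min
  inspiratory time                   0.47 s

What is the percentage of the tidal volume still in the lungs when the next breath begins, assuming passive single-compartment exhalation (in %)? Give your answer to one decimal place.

Flow: 56 L/min ÷ 60 = 0.9333 L/s.
Vt = flow × Ti = 0.9333 L/s × 0.47 s × 1000 mL/L = 438.65 mL.
R = (PIP − Pplat)/V̇ = (21.5 − 11.0) / 0.9333 = 10.5/0.9333 = 11.25 cmH2O·s/L.
C = Vt/(Pplat − PEEP) = 438.65 / (11.0 − 4) = 438.65/7.0 = 62.664 mL/cmH2O.
τ = R × C = 11.25 × 0.06266 L/cmH2O = 0.7049 s.
Fraction remaining at end-expiration = e^(−Te/τ) = e^(−0.83/0.7049) = 0.3081 → 30.81%.

30.8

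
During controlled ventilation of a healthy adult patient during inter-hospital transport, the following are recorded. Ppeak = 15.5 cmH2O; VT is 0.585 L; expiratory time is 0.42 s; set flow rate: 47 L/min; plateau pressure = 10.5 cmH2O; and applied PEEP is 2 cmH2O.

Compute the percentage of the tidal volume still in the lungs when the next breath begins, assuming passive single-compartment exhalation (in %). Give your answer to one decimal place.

Flow: 47 L/min ÷ 60 = 0.7833 L/s.
R = (PIP − Pplat)/V̇ = (15.5 − 10.5) / 0.7833 = 5.0/0.7833 = 6.383 cmH2O·s/L.
C = Vt/(Pplat − PEEP) = 585.0 / (10.5 − 2) = 585.0/8.5 = 68.824 mL/cmH2O.
τ = R × C = 6.383 × 0.06882 L/cmH2O = 0.4393 s.
Fraction remaining at end-expiration = e^(−Te/τ) = e^(−0.42/0.4393) = 0.3844 → 38.44%.

38.4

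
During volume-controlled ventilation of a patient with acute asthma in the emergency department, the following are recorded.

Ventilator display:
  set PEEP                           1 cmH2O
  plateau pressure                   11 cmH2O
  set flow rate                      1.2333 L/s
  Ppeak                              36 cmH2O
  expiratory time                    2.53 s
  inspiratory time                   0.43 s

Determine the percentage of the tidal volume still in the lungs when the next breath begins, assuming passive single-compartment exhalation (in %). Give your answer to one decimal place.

Vt = flow × Ti = 1.2333 L/s × 0.43 s × 1000 mL/L = 530.32 mL.
R = (PIP − Pplat)/V̇ = (36 − 11) / 1.2333 = 25.0/1.2333 = 20.271 cmH2O·s/L.
C = Vt/(Pplat − PEEP) = 530.32 / (11 − 1) = 530.32/10.0 = 53.032 mL/cmH2O.
τ = R × C = 20.271 × 0.05303 L/cmH2O = 1.075 s.
Fraction remaining at end-expiration = e^(−Te/τ) = e^(−2.53/1.075) = 0.09504 → 9.504%.

9.5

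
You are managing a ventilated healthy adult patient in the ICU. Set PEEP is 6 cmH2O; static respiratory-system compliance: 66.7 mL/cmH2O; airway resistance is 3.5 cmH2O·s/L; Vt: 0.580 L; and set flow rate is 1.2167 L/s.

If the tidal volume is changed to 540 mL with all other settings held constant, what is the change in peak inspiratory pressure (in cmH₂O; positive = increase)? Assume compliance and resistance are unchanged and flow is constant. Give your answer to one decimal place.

PIP = Vt/C + R·V̇ + PEEP (constant-flow equation of motion).
Only the elastic term changes: ΔPIP = ΔVt / C = (540 − 580) / 66.7 = -0.5997 cmH2O.

-0.6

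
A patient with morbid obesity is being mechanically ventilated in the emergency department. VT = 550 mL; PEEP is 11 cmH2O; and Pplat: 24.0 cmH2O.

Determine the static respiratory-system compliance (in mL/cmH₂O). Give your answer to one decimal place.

Cstat = Vt / (Pplat − PEEP) = 550 / (24.0 − 11) = 550 / 13.0 = 42.308 mL/cmH2O.

42.3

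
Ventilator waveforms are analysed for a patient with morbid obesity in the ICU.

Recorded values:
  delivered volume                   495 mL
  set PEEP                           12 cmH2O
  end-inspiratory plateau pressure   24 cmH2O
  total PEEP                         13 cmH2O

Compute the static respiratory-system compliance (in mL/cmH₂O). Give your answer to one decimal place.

End-expiratory occlusion gives total PEEP = 13 cmH2O (intrinsic PEEP = 13 − 12 = 1). Use total PEEP for the elastic gradient.
Cstat = Vt / (Pplat − PEEPtotal) = 495 / (24 − 13) = 495 / 11.0 = 45.0 mL/cmH2O.

45.0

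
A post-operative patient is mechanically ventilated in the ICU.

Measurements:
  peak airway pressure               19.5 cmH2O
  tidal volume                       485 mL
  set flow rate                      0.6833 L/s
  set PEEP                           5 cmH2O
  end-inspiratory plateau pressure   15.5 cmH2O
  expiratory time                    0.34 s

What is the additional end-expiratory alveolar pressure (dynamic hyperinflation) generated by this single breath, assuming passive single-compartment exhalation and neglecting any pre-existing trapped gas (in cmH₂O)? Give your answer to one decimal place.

3.0

R = (PIP − Pplat)/V̇ = (19.5 − 15.5) / 0.6833 = 4.0/0.6833 = 5.854 cmH2O·s/L.
C = Vt/(Pplat − PEEP) = 485.0 / (15.5 − 5) = 485.0/10.5 = 46.19 mL/cmH2O.
τ = R × C = 5.854 × 0.04619 L/cmH2O = 0.2704 s.
Fraction remaining = e^(−Te/τ) = e^(−0.34/0.2704) = 0.2844; trapped volume = 485.0 × 0.2844 = 137.93 mL.
Additional alveolar pressure from trapping ≈ V_trapped / C = 137.93 / 46.19 = 2.986 cmH2O.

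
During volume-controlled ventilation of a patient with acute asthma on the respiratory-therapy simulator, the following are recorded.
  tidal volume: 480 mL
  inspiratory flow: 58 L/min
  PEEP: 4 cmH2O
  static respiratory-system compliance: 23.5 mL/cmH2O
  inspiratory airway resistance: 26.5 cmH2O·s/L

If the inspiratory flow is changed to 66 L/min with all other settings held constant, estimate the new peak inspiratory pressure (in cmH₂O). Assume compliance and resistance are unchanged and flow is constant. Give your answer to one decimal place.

Flow: 58 L/min ÷ 60 = 0.9667 L/s.
New flow: 66 L/min ÷ 60 = 1.1 L/s.
PIP = Vt/C + R·V̇ + PEEP (constant-flow equation of motion).
Only the resistive term changes: ΔPIP = R × ΔV̇ = 26.5 × (1.1 − 0.9667) = 26.5 × 0.1333 = 3.532 cmH2O.
Original PIP = 480/23.5 + 26.5×0.9667 + 4 = 50.043 cmH2O; new PIP = 50.043 + (3.532) = 53.575 cmH2O.

53.6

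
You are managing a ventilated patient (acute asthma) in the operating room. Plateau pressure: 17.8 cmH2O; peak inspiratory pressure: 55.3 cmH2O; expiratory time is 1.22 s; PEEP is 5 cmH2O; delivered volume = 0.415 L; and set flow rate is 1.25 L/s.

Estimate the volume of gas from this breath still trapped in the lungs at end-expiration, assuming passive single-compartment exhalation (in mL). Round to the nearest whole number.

118

R = (PIP − Pplat)/V̇ = (55.3 − 17.8) / 1.25 = 37.5/1.25 = 30.0 cmH2O·s/L.
C = Vt/(Pplat − PEEP) = 415.0 / (17.8 − 5) = 415.0/12.8 = 32.422 mL/cmH2O.
τ = R × C = 30.0 × 0.03242 L/cmH2O = 0.9726 s.
Fraction remaining = e^(−Te/τ) = e^(−1.22/0.9726) = 0.2853.
Trapped volume = 415.0 × 0.2853 = 118.4 mL.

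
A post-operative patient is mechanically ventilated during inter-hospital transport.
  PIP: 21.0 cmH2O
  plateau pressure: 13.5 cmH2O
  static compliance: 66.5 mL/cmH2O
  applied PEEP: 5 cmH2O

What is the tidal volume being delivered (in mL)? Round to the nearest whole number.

Vt = Cstat × (Pplat − PEEP) = 66.5 × (13.5 − 5) = 66.5 × 8.5 = 565.25 mL.

565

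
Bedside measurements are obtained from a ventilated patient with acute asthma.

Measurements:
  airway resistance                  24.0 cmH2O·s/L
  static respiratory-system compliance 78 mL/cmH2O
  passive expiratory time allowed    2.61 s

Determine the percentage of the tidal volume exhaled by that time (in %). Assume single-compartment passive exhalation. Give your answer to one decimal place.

τ = R × C = 24.0 × 78 mL/cmH2O = 24.0 × 0.078 L/cmH2O = 1.872 s.
Passive exhalation: V(t)/V₀ = e^(−t/τ) = e^(−2.61/1.872) = 0.248.
Fraction exhaled = 1 − 0.248 = 0.752 → 75.2%.

75.2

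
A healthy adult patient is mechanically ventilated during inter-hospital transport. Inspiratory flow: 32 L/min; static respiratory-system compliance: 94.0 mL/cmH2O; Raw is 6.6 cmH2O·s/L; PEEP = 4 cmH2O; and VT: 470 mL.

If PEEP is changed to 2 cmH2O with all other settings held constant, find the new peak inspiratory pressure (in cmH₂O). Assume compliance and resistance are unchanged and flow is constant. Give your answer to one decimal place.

10.5

Flow: 32 L/min ÷ 60 = 0.5333 L/s.
PIP = Vt/C + R·V̇ + PEEP (constant-flow equation of motion).
Only the baseline term changes: ΔPIP = ΔPEEP = 2 − 4 = -2.0 cmH2O.
Original PIP = 470/94.0 + 6.6×0.5333 + 4 = 12.52 cmH2O; new PIP = 12.52 + (-2.0) = 10.52 cmH2O.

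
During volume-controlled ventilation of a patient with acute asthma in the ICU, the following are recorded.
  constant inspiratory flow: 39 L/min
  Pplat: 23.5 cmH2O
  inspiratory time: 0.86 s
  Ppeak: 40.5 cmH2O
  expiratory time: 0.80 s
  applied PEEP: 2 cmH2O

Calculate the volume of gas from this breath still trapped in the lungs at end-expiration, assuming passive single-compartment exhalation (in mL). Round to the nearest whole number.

Flow: 39 L/min ÷ 60 = 0.65 L/s.
Vt = flow × Ti = 0.65 L/s × 0.86 s × 1000 mL/L = 559.0 mL.
R = (PIP − Pplat)/V̇ = (40.5 − 23.5) / 0.65 = 17.0/0.65 = 26.154 cmH2O·s/L.
C = Vt/(Pplat − PEEP) = 559.0 / (23.5 − 2) = 559.0/21.5 = 26.0 mL/cmH2O.
τ = R × C = 26.154 × 0.026 L/cmH2O = 0.68 s.
Fraction remaining = e^(−Te/τ) = e^(−0.80/0.68) = 0.3084.
Trapped volume = 559.0 × 0.3084 = 172.4 mL.

172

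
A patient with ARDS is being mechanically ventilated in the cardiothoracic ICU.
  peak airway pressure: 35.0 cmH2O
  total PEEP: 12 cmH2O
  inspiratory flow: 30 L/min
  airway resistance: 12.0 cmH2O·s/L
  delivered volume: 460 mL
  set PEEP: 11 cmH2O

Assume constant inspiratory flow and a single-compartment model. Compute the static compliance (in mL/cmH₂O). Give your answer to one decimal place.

27.1

Flow: 30 L/min ÷ 60 = 0.5 L/s.
Total PEEP = 12 cmH2O (set 11 + intrinsic 1); this is the baseline alveolar pressure.
Equation of motion (constant flow): PIP = Vt/C + R·V̇ + PEEP.
Vt/C = PIP − R·V̇ − PEEP = 35.0 − 12.0×0.5 − 12 = 35.0 − 6.0 − 12 = 17.0 cmH2O.
C = Vt / 17.0 = 460 / 17.0 = 27.059 mL/cmH2O.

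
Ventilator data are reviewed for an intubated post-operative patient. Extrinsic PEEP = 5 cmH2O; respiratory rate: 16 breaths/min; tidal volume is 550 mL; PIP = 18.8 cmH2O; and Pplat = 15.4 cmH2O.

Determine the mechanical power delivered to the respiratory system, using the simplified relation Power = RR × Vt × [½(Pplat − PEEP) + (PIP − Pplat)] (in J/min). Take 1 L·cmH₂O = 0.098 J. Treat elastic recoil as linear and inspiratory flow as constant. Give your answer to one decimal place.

Per-breath work = Vt × [½(Pplat−PEEP) + (PIP−Pplat)] = 0.550 × [0.5×10.4 + 3.4] = 0.550 × 8.6 = 4.73 L·cmH2O.
Power = 16 × 4.73 = 75.68 L·cmH2O/min.
× 0.098 J/(L·cmH2O) → 7.417 J/min.

7.4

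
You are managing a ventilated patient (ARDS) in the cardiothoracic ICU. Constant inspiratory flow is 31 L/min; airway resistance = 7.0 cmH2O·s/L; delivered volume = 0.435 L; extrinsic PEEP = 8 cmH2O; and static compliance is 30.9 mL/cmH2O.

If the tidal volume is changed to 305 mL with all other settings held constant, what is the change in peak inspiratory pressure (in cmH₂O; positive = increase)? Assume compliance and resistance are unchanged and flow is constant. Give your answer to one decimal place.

PIP = Vt/C + R·V̇ + PEEP (constant-flow equation of motion).
Only the elastic term changes: ΔPIP = ΔVt / C = (305 − 435) / 30.9 = -4.207 cmH2O.

-4.2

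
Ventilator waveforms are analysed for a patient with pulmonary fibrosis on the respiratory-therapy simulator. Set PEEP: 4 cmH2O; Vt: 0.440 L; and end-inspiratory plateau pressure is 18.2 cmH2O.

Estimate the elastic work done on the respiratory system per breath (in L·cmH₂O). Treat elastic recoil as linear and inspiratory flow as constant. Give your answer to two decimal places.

Elastic work ≈ ½ × (Pplat − PEEP) × Vt = 0.5 × (18.2 − 4) × 0.440 L = 0.5 × 14.2 × 0.440 = 3.124 L·cmH2O.

3.12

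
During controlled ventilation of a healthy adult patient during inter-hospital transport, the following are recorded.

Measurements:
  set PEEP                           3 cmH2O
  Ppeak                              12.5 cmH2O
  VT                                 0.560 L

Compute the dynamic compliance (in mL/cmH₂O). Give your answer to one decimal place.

58.9

Dynamic compliance = Vt / (PIP − PEEP) = 560 / (12.5 − 3) = 560 / 9.5 = 58.947 mL/cmH2O.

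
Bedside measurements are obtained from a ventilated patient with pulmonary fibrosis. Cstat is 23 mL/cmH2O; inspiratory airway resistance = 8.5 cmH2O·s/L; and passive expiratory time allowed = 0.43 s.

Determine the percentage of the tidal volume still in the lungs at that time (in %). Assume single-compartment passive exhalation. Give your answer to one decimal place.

τ = R × C = 8.5 × 23 mL/cmH2O = 8.5 × 0.023 L/cmH2O = 0.1955 s.
Passive exhalation: V(t)/V₀ = e^(−t/τ) = e^(−0.43/0.1955) = 0.1109.
Fraction remaining = 0.1109 → 11.09%.

11.1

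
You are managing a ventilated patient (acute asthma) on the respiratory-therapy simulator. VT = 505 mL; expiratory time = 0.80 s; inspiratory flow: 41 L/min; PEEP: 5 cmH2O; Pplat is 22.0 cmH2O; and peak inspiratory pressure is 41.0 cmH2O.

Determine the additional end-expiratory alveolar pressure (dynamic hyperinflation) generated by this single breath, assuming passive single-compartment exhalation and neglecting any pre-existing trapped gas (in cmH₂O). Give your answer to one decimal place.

6.5

Flow: 41 L/min ÷ 60 = 0.6833 L/s.
R = (PIP − Pplat)/V̇ = (41.0 − 22.0) / 0.6833 = 19.0/0.6833 = 27.806 cmH2O·s/L.
C = Vt/(Pplat − PEEP) = 505.0 / (22.0 − 5) = 505.0/17.0 = 29.706 mL/cmH2O.
τ = R × C = 27.806 × 0.02971 L/cmH2O = 0.8261 s.
Fraction remaining = e^(−Te/τ) = e^(−0.80/0.8261) = 0.3797; trapped volume = 505.0 × 0.3797 = 191.75 mL.
Additional alveolar pressure from trapping ≈ V_trapped / C = 191.75 / 29.706 = 6.455 cmH2O.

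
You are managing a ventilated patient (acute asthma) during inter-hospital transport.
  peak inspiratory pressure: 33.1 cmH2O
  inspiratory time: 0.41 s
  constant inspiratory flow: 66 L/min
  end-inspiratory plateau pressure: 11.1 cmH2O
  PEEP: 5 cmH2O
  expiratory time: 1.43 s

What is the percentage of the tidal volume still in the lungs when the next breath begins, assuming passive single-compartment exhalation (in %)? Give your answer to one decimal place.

38.0

Flow: 66 L/min ÷ 60 = 1.1 L/s.
Vt = flow × Ti = 1.1 L/s × 0.41 s × 1000 mL/L = 451.0 mL.
R = (PIP − Pplat)/V̇ = (33.1 − 11.1) / 1.1 = 22.0/1.1 = 20.0 cmH2O·s/L.
C = Vt/(Pplat − PEEP) = 451.0 / (11.1 − 5) = 451.0/6.1 = 73.934 mL/cmH2O.
τ = R × C = 20.0 × 0.07393 L/cmH2O = 1.479 s.
Fraction remaining at end-expiration = e^(−Te/τ) = e^(−1.43/1.479) = 0.3803 → 38.03%.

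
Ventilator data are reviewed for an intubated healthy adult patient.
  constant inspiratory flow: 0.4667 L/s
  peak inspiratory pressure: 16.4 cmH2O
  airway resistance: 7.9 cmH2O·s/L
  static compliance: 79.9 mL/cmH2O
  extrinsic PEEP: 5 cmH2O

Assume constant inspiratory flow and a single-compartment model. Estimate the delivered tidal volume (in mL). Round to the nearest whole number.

Equation of motion (constant flow): PIP = Vt/C + R·V̇ + PEEP.
Vt/C = PIP − R·V̇ − PEEP = 16.4 − 3.687 − 5 = 7.713 cmH2O.
Vt = C × 7.713 = 79.9 × 7.713 = 616.27 mL.

616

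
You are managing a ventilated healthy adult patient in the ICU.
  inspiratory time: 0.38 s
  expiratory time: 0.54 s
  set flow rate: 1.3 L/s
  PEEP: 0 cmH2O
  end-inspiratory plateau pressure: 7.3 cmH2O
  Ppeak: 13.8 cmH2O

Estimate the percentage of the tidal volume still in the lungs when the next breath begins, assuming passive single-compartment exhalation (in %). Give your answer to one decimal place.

20.3

Vt = flow × Ti = 1.3 L/s × 0.38 s × 1000 mL/L = 494.0 mL.
R = (PIP − Pplat)/V̇ = (13.8 − 7.3) / 1.3 = 6.5/1.3 = 5.0 cmH2O·s/L.
C = Vt/(Pplat − PEEP) = 494.0 / (7.3 − 0) = 494.0/7.3 = 67.671 mL/cmH2O.
τ = R × C = 5.0 × 0.06767 L/cmH2O = 0.3384 s.
Fraction remaining at end-expiration = e^(−Te/τ) = e^(−0.54/0.3384) = 0.2028 → 20.28%.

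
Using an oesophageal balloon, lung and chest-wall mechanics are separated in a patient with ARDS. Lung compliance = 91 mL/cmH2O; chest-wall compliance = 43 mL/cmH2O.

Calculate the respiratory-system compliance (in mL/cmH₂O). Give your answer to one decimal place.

29.2

Lung and chest wall are elastances in series: 1/Crs = 1/CL + 1/Ccw.
1/Crs = 1/91 + 1/43 = 0.03424.
Crs = 29.206 mL/cmH2O.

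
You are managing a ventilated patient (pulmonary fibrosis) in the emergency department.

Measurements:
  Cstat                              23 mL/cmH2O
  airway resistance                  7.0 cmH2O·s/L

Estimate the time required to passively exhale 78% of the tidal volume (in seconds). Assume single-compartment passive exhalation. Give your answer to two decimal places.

0.24

τ = R × C = 7.0 × 23 mL/cmH2O = 7.0 × 0.023 L/cmH2O = 0.161 s.
Exhaled fraction f = 1 − e^(−t/τ) → t = −τ·ln(1 − f) = −0.161·ln(0.22) = 0.2438 s.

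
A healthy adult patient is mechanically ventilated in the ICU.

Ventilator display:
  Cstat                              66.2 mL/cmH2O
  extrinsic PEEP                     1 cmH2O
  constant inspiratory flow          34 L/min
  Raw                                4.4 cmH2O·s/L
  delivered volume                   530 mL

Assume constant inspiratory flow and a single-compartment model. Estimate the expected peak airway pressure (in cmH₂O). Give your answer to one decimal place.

Flow: 34 L/min ÷ 60 = 0.5667 L/s.
Equation of motion (constant flow): PIP = Vt/C + R·V̇ + PEEP.
PIP = 530/66.2 + 4.4×0.5667 + 1 = 8.006 + 2.493 + 1 = 11.499 cmH2O.

11.5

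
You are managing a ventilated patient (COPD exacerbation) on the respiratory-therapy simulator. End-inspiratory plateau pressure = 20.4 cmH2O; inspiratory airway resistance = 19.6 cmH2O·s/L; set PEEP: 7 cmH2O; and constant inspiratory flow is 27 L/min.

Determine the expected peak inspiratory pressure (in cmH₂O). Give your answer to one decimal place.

29.2

Flow: 27 L/min ÷ 60 = 0.45 L/s.
PIP = Pplat + Raw × flow = 20.4 + 19.6 × 0.45 = 20.4 + 8.82 = 29.22 cmH2O.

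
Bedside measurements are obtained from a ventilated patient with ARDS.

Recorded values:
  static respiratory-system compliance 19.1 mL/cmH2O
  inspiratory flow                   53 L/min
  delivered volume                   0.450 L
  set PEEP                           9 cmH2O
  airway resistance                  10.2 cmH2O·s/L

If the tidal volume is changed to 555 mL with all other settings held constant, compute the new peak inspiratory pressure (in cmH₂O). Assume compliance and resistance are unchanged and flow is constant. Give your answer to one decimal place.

Flow: 53 L/min ÷ 60 = 0.8833 L/s.
PIP = Vt/C + R·V̇ + PEEP (constant-flow equation of motion).
Only the elastic term changes: ΔPIP = ΔVt / C = (555 − 450) / 19.1 = 5.497 cmH2O.
Original PIP = 450/19.1 + 10.2×0.8833 + 9 = 41.57 cmH2O; new PIP = 41.57 + (5.497) = 47.067 cmH2O.

47.1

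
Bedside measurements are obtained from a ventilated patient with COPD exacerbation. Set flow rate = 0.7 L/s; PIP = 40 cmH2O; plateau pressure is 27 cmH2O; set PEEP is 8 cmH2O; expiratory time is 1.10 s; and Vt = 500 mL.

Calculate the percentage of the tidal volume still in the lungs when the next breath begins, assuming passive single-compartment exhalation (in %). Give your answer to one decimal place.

10.5

R = (PIP − Pplat)/V̇ = (40 − 27) / 0.7 = 13.0/0.7 = 18.571 cmH2O·s/L.
C = Vt/(Pplat − PEEP) = 500.0 / (27 − 8) = 500.0/19.0 = 26.316 mL/cmH2O.
τ = R × C = 18.571 × 0.02632 L/cmH2O = 0.4888 s.
Fraction remaining at end-expiration = e^(−Te/τ) = e^(−1.10/0.4888) = 0.1054 → 10.54%.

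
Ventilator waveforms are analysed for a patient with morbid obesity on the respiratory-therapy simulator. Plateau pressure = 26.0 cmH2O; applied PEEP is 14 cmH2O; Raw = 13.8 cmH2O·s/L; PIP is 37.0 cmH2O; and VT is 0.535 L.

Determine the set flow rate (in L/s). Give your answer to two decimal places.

flow = (PIP − Pplat) / Raw = 11.0 / 13.8 = 0.7971 L/s.

0.80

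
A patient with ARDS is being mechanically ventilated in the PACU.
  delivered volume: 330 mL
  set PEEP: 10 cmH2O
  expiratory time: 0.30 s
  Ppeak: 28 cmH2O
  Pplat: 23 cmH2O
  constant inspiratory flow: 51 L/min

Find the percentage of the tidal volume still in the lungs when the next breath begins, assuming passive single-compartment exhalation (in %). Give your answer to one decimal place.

13.4

Flow: 51 L/min ÷ 60 = 0.85 L/s.
R = (PIP − Pplat)/V̇ = (28 − 23) / 0.85 = 5.0/0.85 = 5.882 cmH2O·s/L.
C = Vt/(Pplat − PEEP) = 330.0 / (23 − 10) = 330.0/13.0 = 25.385 mL/cmH2O.
τ = R × C = 5.882 × 0.02539 L/cmH2O = 0.1493 s.
Fraction remaining at end-expiration = e^(−Te/τ) = e^(−0.30/0.1493) = 0.1341 → 13.41%.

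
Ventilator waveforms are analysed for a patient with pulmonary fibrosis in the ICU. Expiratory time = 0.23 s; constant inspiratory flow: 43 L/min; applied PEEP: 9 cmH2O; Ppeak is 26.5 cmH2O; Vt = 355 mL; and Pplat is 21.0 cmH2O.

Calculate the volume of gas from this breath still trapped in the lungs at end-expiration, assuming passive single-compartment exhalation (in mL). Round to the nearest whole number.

129

Flow: 43 L/min ÷ 60 = 0.7167 L/s.
R = (PIP − Pplat)/V̇ = (26.5 − 21.0) / 0.7167 = 5.5/0.7167 = 7.674 cmH2O·s/L.
C = Vt/(Pplat − PEEP) = 355.0 / (21.0 − 9) = 355.0/12.0 = 29.583 mL/cmH2O.
τ = R × C = 7.674 × 0.02958 L/cmH2O = 0.227 s.
Fraction remaining = e^(−Te/τ) = e^(−0.23/0.227) = 0.363.
Trapped volume = 355.0 × 0.363 = 128.87 mL.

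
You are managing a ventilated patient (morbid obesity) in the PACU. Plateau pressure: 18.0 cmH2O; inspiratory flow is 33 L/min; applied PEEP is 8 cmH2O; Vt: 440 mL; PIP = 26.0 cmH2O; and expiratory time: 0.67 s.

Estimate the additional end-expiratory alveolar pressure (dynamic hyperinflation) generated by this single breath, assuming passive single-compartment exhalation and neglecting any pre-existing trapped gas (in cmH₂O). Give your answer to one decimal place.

Flow: 33 L/min ÷ 60 = 0.55 L/s.
R = (PIP − Pplat)/V̇ = (26.0 − 18.0) / 0.55 = 8.0/0.55 = 14.545 cmH2O·s/L.
C = Vt/(Pplat − PEEP) = 440.0 / (18.0 − 8) = 440.0/10.0 = 44.0 mL/cmH2O.
τ = R × C = 14.545 × 0.044 L/cmH2O = 0.64 s.
Fraction remaining = e^(−Te/τ) = e^(−0.67/0.64) = 0.351; trapped volume = 440.0 × 0.351 = 154.44 mL.
Additional alveolar pressure from trapping ≈ V_trapped / C = 154.44 / 44.0 = 3.51 cmH2O.

3.5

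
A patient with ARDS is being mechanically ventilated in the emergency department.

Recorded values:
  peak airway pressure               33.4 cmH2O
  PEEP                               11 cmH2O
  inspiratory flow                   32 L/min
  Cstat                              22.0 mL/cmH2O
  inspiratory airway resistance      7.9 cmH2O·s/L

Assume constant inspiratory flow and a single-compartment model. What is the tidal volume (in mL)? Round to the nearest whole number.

Flow: 32 L/min ÷ 60 = 0.5333 L/s.
Equation of motion (constant flow): PIP = Vt/C + R·V̇ + PEEP.
Vt/C = PIP − R·V̇ − PEEP = 33.4 − 4.213 − 11 = 18.187 cmH2O.
Vt = C × 18.187 = 22.0 × 18.187 = 400.11 mL.

400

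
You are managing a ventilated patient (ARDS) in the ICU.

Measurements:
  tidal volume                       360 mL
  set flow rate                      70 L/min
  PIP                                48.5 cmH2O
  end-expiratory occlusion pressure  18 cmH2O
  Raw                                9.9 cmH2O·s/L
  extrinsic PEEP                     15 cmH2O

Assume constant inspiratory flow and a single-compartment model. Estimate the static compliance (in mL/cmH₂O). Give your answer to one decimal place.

Flow: 70 L/min ÷ 60 = 1.1667 L/s.
Total PEEP = 18 cmH2O (set 15 + intrinsic 3); this is the baseline alveolar pressure.
Equation of motion (constant flow): PIP = Vt/C + R·V̇ + PEEP.
Vt/C = PIP − R·V̇ − PEEP = 48.5 − 9.9×1.1667 − 18 = 48.5 − 11.55 − 18 = 18.95 cmH2O.
C = Vt / 18.95 = 360 / 18.95 = 18.997 mL/cmH2O.

19.0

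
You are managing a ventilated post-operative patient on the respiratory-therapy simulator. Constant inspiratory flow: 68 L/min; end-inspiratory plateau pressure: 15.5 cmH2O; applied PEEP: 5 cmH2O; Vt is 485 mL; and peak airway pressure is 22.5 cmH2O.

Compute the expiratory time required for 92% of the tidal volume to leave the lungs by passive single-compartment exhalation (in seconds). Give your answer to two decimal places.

Flow: 68 L/min ÷ 60 = 1.1333 L/s.
R = (PIP − Pplat)/V̇ = (22.5 − 15.5) / 1.1333 = 7.0/1.1333 = 6.177 cmH2O·s/L.
C = Vt/(Pplat − PEEP) = 485.0 / (15.5 − 5) = 485.0/10.5 = 46.19 mL/cmH2O.
τ = R × C = 6.177 × 0.04619 L/cmH2O = 0.2853 s.
t = −τ·ln(1 − 0.92) = −0.2853·ln(0.08) = 0.7206 s.

0.72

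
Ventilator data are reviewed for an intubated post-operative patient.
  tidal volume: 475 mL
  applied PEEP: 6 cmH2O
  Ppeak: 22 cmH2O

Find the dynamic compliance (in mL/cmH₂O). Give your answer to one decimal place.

Dynamic compliance = Vt / (PIP − PEEP) = 475 / (22 − 6) = 475 / 16.0 = 29.688 mL/cmH2O.

29.7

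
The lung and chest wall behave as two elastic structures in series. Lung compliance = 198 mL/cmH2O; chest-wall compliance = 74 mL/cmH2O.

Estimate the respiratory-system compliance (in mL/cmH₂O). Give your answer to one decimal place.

Lung and chest wall are elastances in series: 1/Crs = 1/CL + 1/Ccw.
1/Crs = 1/198 + 1/74 = 0.01856.
Crs = 53.879 mL/cmH2O.

53.9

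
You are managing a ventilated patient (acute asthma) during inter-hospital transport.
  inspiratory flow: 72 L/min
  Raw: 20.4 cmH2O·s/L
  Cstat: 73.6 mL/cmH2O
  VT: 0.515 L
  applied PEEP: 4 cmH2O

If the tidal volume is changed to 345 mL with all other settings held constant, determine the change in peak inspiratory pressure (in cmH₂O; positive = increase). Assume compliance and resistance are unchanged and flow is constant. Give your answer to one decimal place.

PIP = Vt/C + R·V̇ + PEEP (constant-flow equation of motion).
Only the elastic term changes: ΔPIP = ΔVt / C = (345 − 515) / 73.6 = -2.31 cmH2O.

-2.3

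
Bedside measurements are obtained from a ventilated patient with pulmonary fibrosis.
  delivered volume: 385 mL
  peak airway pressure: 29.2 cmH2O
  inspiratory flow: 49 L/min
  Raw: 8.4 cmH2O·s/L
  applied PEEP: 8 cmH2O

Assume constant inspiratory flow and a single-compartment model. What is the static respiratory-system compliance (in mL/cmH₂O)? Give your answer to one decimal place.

Flow: 49 L/min ÷ 60 = 0.8167 L/s.
Equation of motion (constant flow): PIP = Vt/C + R·V̇ + PEEP.
Vt/C = PIP − R·V̇ − PEEP = 29.2 − 8.4×0.8167 − 8 = 29.2 − 6.86 − 8 = 14.34 cmH2O.
C = Vt / 14.34 = 385 / 14.34 = 26.848 mL/cmH2O.

26.8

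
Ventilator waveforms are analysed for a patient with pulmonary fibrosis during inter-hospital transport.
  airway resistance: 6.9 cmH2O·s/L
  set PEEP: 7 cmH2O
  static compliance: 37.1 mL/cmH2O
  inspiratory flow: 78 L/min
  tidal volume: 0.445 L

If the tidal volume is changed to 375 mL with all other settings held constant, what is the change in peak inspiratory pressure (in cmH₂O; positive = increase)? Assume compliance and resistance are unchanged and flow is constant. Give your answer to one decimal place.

PIP = Vt/C + R·V̇ + PEEP (constant-flow equation of motion).
Only the elastic term changes: ΔPIP = ΔVt / C = (375 − 445) / 37.1 = -1.887 cmH2O.

-1.9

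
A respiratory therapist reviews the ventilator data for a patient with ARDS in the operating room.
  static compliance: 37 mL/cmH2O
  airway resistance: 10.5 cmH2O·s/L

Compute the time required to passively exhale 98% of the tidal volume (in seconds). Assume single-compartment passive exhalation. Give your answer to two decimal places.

1.52

τ = R × C = 10.5 × 37 mL/cmH2O = 10.5 × 0.037 L/cmH2O = 0.3885 s.
Exhaled fraction f = 1 − e^(−t/τ) → t = −τ·ln(1 − f) = −0.3885·ln(0.02) = 1.52 s.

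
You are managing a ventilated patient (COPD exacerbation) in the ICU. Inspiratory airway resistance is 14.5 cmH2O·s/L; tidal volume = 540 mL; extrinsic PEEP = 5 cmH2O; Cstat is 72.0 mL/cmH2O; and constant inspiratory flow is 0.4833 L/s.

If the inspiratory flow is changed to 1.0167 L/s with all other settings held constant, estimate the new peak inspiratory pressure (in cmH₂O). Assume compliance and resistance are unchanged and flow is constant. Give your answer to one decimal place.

27.2

PIP = Vt/C + R·V̇ + PEEP (constant-flow equation of motion).
Only the resistive term changes: ΔPIP = R × ΔV̇ = 14.5 × (1.0167 − 0.4833) = 14.5 × 0.5334 = 7.734 cmH2O.
Original PIP = 540/72.0 + 14.5×0.4833 + 5 = 19.508 cmH2O; new PIP = 19.508 + (7.734) = 27.242 cmH2O.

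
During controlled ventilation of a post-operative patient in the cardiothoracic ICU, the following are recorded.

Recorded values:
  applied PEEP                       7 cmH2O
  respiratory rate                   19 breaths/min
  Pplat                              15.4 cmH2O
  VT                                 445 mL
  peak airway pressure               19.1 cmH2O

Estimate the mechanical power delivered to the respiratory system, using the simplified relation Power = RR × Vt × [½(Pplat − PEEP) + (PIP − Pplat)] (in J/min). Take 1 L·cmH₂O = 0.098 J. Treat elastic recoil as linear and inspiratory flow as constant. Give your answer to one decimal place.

Per-breath work = Vt × [½(Pplat−PEEP) + (PIP−Pplat)] = 0.445 × [0.5×8.4 + 3.7] = 0.445 × 7.9 = 3.516 L·cmH2O.
Power = 19 × 3.516 = 66.804 L·cmH2O/min.
× 0.098 J/(L·cmH2O) → 6.547 J/min.

6.5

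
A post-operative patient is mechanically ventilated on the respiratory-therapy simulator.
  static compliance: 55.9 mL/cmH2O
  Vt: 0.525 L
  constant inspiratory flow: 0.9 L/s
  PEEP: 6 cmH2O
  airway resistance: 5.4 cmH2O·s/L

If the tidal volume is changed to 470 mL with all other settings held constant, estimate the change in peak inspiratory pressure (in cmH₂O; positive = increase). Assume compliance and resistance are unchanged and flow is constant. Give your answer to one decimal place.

-1.0

PIP = Vt/C + R·V̇ + PEEP (constant-flow equation of motion).
Only the elastic term changes: ΔPIP = ΔVt / C = (470 − 525) / 55.9 = -0.9839 cmH2O.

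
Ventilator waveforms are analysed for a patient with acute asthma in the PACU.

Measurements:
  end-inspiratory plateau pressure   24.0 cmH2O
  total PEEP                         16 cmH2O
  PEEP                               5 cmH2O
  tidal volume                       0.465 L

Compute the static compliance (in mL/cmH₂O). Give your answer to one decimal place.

End-expiratory occlusion gives total PEEP = 16 cmH2O (intrinsic PEEP = 16 − 5 = 11). Use total PEEP for the elastic gradient.
Cstat = Vt / (Pplat − PEEPtotal) = 465 / (24.0 − 16) = 465 / 8.0 = 58.125 mL/cmH2O.

58.1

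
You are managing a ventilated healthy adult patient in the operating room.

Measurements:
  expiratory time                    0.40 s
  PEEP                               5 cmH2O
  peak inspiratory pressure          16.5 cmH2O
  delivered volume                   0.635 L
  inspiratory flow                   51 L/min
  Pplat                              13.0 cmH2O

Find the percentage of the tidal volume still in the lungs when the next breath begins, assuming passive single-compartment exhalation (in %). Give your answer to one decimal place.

29.4

Flow: 51 L/min ÷ 60 = 0.85 L/s.
R = (PIP − Pplat)/V̇ = (16.5 − 13.0) / 0.85 = 3.5/0.85 = 4.118 cmH2O·s/L.
C = Vt/(Pplat − PEEP) = 635.0 / (13.0 − 5) = 635.0/8.0 = 79.375 mL/cmH2O.
τ = R × C = 4.118 × 0.07938 L/cmH2O = 0.3269 s.
Fraction remaining at end-expiration = e^(−Te/τ) = e^(−0.40/0.3269) = 0.2942 → 29.42%.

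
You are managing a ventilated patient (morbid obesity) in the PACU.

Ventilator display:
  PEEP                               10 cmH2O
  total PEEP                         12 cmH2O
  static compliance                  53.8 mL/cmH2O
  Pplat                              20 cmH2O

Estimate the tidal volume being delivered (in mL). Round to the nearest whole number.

End-expiratory occlusion gives total PEEP = 12 cmH2O (intrinsic PEEP = 12 − 10 = 2). Use total PEEP for the elastic gradient.
Vt = Cstat × (Pplat − PEEPtotal) = 53.8 × (20 − 12) = 53.8 × 8.0 = 430.4 mL.

430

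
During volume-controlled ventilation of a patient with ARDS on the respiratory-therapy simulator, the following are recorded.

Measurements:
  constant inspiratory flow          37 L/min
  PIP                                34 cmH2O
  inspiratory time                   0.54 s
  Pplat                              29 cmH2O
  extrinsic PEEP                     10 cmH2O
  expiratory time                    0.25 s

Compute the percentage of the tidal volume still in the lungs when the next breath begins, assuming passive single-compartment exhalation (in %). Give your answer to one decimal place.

Flow: 37 L/min ÷ 60 = 0.6167 L/s.
Vt = flow × Ti = 0.6167 L/s × 0.54 s × 1000 mL/L = 333.02 mL.
R = (PIP − Pplat)/V̇ = (34 − 29) / 0.6167 = 5.0/0.6167 = 8.108 cmH2O·s/L.
C = Vt/(Pplat − PEEP) = 333.02 / (29 − 10) = 333.02/19.0 = 17.527 mL/cmH2O.
τ = R × C = 8.108 × 0.01753 L/cmH2O = 0.1421 s.
Fraction remaining at end-expiration = e^(−Te/τ) = e^(−0.25/0.1421) = 0.1722 → 17.22%.

17.2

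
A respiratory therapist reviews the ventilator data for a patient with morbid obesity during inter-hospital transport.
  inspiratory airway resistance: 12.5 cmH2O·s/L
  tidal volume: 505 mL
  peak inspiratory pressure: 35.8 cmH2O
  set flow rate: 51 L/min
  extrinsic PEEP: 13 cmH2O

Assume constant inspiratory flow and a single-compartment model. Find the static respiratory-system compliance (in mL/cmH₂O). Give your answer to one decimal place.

Flow: 51 L/min ÷ 60 = 0.85 L/s.
Equation of motion (constant flow): PIP = Vt/C + R·V̇ + PEEP.
Vt/C = PIP − R·V̇ − PEEP = 35.8 − 12.5×0.85 − 13 = 35.8 − 10.625 − 13 = 12.175 cmH2O.
C = Vt / 12.175 = 505 / 12.175 = 41.478 mL/cmH2O.

41.5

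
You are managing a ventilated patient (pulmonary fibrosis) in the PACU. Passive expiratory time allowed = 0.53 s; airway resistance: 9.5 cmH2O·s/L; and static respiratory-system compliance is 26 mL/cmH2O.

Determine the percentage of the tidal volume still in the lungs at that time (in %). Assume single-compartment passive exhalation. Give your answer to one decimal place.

11.7

τ = R × C = 9.5 × 26 mL/cmH2O = 9.5 × 0.026 L/cmH2O = 0.247 s.
Passive exhalation: V(t)/V₀ = e^(−t/τ) = e^(−0.53/0.247) = 0.117.
Fraction remaining = 0.117 → 11.7%.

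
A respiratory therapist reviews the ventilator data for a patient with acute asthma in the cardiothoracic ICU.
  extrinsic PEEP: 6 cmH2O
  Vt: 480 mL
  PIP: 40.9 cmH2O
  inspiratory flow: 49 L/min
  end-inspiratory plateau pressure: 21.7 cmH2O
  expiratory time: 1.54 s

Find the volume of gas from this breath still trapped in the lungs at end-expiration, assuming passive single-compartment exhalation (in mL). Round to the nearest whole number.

56

Flow: 49 L/min ÷ 60 = 0.8167 L/s.
R = (PIP − Pplat)/V̇ = (40.9 − 21.7) / 0.8167 = 19.2/0.8167 = 23.509 cmH2O·s/L.
C = Vt/(Pplat − PEEP) = 480.0 / (21.7 − 6) = 480.0/15.7 = 30.573 mL/cmH2O.
τ = R × C = 23.509 × 0.03057 L/cmH2O = 0.7187 s.
Fraction remaining = e^(−Te/τ) = e^(−1.54/0.7187) = 0.1173.
Trapped volume = 480.0 × 0.1173 = 56.304 mL.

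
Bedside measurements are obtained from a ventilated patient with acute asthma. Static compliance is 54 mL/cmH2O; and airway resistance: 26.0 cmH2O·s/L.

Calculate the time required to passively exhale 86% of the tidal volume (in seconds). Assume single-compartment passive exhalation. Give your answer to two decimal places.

τ = R × C = 26.0 × 54 mL/cmH2O = 26.0 × 0.054 L/cmH2O = 1.404 s.
Exhaled fraction f = 1 − e^(−t/τ) → t = −τ·ln(1 − f) = −1.404·ln(0.14) = 2.76 s.

2.76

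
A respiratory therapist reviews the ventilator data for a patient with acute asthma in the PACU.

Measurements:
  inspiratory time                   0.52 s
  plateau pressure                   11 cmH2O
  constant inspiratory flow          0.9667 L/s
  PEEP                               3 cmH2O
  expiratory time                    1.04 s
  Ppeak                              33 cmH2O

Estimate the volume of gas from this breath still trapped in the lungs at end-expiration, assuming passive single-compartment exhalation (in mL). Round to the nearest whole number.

Vt = flow × Ti = 0.9667 L/s × 0.52 s × 1000 mL/L = 502.68 mL.
R = (PIP − Pplat)/V̇ = (33 − 11) / 0.9667 = 22.0/0.9667 = 22.758 cmH2O·s/L.
C = Vt/(Pplat − PEEP) = 502.68 / (11 − 3) = 502.68/8.0 = 62.835 mL/cmH2O.
τ = R × C = 22.758 × 0.06284 L/cmH2O = 1.43 s.
Fraction remaining = e^(−Te/τ) = e^(−1.04/1.43) = 0.4832.
Trapped volume = 502.68 × 0.4832 = 242.89 mL.

243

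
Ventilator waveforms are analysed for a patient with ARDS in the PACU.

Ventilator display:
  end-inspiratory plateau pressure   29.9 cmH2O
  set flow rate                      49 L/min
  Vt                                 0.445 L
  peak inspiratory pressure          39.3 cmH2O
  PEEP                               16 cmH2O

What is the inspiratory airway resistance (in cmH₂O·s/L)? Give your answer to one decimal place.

11.5

Flow: 49 L/min ÷ 60 = 0.8167 L/s.
Raw = (PIP − Pplat) / flow = (39.3 − 29.9) / 0.8167 = 9.4 / 0.8167 = 11.51 cmH2O·s/L.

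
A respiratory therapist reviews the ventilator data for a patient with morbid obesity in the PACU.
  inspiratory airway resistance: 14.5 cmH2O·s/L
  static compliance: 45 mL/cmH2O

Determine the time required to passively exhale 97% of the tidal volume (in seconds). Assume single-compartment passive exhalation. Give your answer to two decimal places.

2.29

τ = R × C = 14.5 × 45 mL/cmH2O = 14.5 × 0.045 L/cmH2O = 0.6525 s.
Exhaled fraction f = 1 − e^(−t/τ) → t = −τ·ln(1 − f) = −0.6525·ln(0.03) = 2.288 s.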